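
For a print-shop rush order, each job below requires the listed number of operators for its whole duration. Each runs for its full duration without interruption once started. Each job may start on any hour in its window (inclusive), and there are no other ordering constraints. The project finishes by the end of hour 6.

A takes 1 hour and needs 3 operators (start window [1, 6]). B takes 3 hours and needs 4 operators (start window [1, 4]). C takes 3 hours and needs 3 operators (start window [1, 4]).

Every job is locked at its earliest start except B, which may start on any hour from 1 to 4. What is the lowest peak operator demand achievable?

B@1: h1:10  h2:7  h3:7  h4:0  h5:0  h6:0 → peak 10
B@2: h1:6  h2:7  h3:7  h4:4  h5:0  h6:0 → peak 7
B@3: h1:6  h2:3  h3:7  h4:4  h5:4  h6:0 → peak 7
B@4: h1:6  h2:3  h3:3  h4:4  h5:4  h6:4 → peak 6
Best is B@4, peak 6.

6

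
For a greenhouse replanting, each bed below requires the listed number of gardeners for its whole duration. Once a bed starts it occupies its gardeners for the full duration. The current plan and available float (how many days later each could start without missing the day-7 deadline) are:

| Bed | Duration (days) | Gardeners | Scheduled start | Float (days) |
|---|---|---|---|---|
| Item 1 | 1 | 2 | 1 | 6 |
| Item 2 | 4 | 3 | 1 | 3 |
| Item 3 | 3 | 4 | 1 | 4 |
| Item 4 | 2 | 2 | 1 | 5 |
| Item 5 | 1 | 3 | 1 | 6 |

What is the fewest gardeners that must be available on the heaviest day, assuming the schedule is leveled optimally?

6

Early-start (Item 1@1, Item 2@1, Item 3@1, Item 4@1, Item 5@1) gives peak 14: d1:14  d2:9  d3:7  d4:3  d5:0  d6:0  d7:0.
Shift Item 3→5, Item 4→2, Item 5→4.
Schedule Item 1@1, Item 2@1, Item 3@5, Item 4@2, Item 5@4: d1:5  d2:5  d3:5  d4:6  d5:4  d6:4  d7:4 — peak 6.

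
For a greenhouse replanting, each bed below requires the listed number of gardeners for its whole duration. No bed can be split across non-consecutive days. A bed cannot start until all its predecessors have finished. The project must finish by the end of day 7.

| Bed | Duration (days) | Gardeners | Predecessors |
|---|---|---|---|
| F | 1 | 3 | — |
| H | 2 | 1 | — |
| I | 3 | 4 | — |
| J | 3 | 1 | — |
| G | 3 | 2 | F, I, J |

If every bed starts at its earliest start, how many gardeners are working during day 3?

5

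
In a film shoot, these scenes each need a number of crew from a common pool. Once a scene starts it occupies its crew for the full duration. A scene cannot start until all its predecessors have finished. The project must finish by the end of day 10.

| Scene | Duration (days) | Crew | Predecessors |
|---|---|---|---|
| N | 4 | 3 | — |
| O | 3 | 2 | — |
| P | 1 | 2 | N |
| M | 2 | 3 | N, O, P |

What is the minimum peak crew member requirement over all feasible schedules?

Early-start (N@1, O@1, P@5, M@6) gives peak 5: d1:5  d2:5  d3:5  d4:3  d5:2  d6:3  d7:3  d8:0  d9:0  d10:0.
Shift O→5, P→8, M→9.
Schedule N@1, O@5, P@8, M@9: d1:3  d2:3  d3:3  d4:3  d5:2  d6:2  d7:2  d8:2  d9:3  d10:3 — peak 3.
Total crew member-days = 26 over 10 days ⇒ peak ≥ ⌈26/10⌉ = 3, so 3 is optimal.

3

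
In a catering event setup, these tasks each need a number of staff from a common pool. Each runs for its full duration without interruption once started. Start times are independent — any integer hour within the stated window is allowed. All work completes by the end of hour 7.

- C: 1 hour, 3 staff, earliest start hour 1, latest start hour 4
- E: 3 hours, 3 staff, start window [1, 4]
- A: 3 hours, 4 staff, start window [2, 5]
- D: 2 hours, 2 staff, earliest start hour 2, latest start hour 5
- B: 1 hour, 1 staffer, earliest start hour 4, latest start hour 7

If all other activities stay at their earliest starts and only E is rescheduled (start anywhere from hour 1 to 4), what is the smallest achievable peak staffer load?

E@1: h1:6  h2:9  h3:9  h4:5  h5:0  h6:0  h7:0 → peak 9
E@2: h1:3  h2:9  h3:9  h4:8  h5:0  h6:0  h7:0 → peak 9
E@3: h1:3  h2:6  h3:9  h4:8  h5:3  h6:0  h7:0 → peak 9
E@4: h1:3  h2:6  h3:6  h4:8  h5:3  h6:3  h7:0 → peak 8
Best is E@4, peak 8.

8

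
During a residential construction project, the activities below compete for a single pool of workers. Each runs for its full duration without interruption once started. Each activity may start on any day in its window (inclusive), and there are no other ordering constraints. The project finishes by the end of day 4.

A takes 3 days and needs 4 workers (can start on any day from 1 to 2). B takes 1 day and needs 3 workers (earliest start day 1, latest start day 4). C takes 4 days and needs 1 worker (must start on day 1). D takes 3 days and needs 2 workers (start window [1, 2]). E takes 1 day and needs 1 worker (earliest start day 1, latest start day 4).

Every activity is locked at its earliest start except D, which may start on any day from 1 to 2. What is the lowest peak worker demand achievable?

9

D@1: d1:11  d2:7  d3:7  d4:1 → peak 11
D@2: d1:9  d2:7  d3:7  d4:3 → peak 9
Best is D@2, peak 9.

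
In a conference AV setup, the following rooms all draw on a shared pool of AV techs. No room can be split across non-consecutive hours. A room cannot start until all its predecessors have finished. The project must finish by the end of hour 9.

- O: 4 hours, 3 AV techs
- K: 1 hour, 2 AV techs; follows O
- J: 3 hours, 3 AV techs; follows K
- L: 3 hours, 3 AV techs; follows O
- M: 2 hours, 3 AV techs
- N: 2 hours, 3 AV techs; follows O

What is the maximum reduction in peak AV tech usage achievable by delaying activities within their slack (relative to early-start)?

3

Early-start peak: h1:6  h2:6  h3:3  h4:3  h5:8  h6:9  h7:6  h8:3  h9:0 ⇒ 9.
Leveled (O@1, K@5, J@6, L@5, M@1, N@8): h1:6  h2:6  h3:3  h4:3  h5:5  h6:6  h7:6  h8:6  h9:3 ⇒ 6.
Reduction 9 − 6 = 3.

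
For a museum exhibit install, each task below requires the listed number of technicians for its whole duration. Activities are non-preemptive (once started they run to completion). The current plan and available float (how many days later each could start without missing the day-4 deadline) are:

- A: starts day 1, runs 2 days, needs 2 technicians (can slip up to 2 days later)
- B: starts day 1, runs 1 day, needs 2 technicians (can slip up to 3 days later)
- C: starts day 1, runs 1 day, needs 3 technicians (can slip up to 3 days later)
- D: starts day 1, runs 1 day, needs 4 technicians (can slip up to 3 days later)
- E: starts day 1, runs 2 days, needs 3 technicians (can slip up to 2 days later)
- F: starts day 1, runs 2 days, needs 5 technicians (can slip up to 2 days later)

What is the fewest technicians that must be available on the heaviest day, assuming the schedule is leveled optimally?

Early-start (A@1, B@1, C@1, D@1, E@1, F@1) gives peak 19: d1:19  d2:10  d3:0  d4:0.
Shift D→2, E→3, F→3.
Schedule A@1, B@1, C@1, D@2, E@3, F@3: d1:7  d2:6  d3:8  d4:8 — peak 8.
Total technician-days = 29 over 4 days ⇒ peak ≥ ⌈29/4⌉ = 8, so 8 is optimal.

8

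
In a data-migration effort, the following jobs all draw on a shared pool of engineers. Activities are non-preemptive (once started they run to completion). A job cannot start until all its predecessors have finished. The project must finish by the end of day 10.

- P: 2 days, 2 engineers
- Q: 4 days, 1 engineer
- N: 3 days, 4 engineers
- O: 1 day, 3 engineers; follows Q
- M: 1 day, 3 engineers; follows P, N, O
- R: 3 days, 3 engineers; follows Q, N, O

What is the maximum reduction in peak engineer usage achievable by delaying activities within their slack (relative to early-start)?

2

Early-start peak: d1:7  d2:7  d3:5  d4:1  d5:3  d6:6  d7:3  d8:3  d9:0  d10:0 ⇒ 7.
Leveled (P@1, Q@1, N@3, O@6, M@7, R@8): d1:3  d2:3  d3:5  d4:5  d5:4  d6:3  d7:3  d8:3  d9:3  d10:3 ⇒ 5.
Reduction 7 − 5 = 2.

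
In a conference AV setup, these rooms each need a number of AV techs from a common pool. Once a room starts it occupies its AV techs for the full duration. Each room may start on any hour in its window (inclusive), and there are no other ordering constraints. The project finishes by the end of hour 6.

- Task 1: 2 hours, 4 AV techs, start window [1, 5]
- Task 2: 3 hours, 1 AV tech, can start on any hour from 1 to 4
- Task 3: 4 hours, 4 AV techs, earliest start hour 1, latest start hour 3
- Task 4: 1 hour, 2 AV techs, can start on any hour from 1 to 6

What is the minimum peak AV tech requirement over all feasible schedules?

6

Early-start (Task 1@1, Task 2@1, Task 3@1, Task 4@1) gives peak 11: h1:11  h2:9  h3:5  h4:4  h5:0  h6:0.
Shift Task 3→3, Task 4→4.
Schedule Task 1@1, Task 2@1, Task 3@3, Task 4@4: h1:5  h2:5  h3:5  h4:6  h5:4  h6:4 — peak 6.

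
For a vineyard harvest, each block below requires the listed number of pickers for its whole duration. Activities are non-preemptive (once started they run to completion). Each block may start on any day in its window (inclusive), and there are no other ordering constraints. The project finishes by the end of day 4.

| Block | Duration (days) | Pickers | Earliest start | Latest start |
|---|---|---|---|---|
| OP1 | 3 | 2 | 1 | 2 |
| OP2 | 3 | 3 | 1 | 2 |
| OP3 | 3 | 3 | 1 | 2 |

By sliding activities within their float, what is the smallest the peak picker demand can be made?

8

Schedule OP1@1, OP2@1, OP3@1: d1:8  d2:8  d3:8  d4:0 — peak 8.
No arrangement of the 8 feasible schedules does better.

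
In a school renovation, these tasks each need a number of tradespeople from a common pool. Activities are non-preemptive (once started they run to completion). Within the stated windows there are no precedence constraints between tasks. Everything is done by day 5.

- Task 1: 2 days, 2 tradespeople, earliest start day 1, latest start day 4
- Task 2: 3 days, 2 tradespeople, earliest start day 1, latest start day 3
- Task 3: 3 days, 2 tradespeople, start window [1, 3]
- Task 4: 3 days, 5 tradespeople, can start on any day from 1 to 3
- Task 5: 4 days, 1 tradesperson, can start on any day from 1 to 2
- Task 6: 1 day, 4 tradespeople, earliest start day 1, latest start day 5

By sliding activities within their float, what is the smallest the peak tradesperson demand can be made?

10

Early-start (Task 1@1, Task 2@1, Task 3@1, Task 4@1, Task 5@1, Task 6@1) gives peak 16: d1:16  d2:12  d3:10  d4:1  d5:0.
Shift Task 4→3, Task 6→4.
Schedule Task 1@1, Task 2@1, Task 3@1, Task 4@3, Task 5@1, Task 6@4: d1:7  d2:7  d3:10  d4:10  d5:5 — peak 10.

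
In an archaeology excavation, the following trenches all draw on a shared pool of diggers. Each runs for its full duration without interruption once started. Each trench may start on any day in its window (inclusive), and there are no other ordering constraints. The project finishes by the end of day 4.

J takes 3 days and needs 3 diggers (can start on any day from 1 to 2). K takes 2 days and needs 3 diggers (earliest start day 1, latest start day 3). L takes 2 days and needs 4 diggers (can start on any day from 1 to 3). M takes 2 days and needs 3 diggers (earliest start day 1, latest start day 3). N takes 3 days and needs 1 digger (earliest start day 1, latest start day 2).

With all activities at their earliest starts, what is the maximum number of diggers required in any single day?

Early-start schedule: J@1, K@1, L@1, M@1, N@1.
Load per day: day 1: 14, day 2: 14, day 3: 4, day 4: 0.
Peak is 14.

14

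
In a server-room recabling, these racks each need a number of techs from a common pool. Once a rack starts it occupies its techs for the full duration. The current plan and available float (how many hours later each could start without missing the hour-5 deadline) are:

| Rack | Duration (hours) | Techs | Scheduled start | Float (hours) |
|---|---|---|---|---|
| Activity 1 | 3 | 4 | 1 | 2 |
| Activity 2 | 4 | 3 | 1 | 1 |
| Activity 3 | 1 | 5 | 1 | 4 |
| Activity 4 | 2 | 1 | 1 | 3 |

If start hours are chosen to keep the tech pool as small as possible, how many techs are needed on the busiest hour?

Early-start (Activity 1@1, Activity 2@1, Activity 3@1, Activity 4@1) gives peak 13: h1:13  h2:8  h3:7  h4:3  h5:0.
Shift Activity 3→5, Activity 4→4.
Schedule Activity 1@1, Activity 2@1, Activity 3@5, Activity 4@4: h1:7  h2:7  h3:7  h4:4  h5:6 — peak 7.
Total tech-hours = 31 over 5 hours ⇒ peak ≥ ⌈31/5⌉ = 7, so 7 is optimal.

7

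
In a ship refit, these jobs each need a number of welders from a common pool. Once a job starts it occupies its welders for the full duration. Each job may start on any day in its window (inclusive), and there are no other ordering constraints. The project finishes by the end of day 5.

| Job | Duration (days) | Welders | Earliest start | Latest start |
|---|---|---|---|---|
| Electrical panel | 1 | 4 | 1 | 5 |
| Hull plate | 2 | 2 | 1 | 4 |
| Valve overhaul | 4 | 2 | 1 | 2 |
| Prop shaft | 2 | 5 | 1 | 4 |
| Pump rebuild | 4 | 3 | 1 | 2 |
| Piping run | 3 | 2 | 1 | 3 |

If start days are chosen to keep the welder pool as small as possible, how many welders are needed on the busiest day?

10

Early-start (Electrical panel@1, Hull plate@1, Valve overhaul@1, Prop shaft@1, Pump rebuild@1, Piping run@1) gives peak 18: d1:18  d2:14  d3:7  d4:5  d5:0.
Shift Prop shaft→4, Pump rebuild→2.
Schedule Electrical panel@1, Hull plate@1, Valve overhaul@1, Prop shaft@4, Pump rebuild@2, Piping run@1: d1:10  d2:9  d3:7  d4:10  d5:8 — peak 10.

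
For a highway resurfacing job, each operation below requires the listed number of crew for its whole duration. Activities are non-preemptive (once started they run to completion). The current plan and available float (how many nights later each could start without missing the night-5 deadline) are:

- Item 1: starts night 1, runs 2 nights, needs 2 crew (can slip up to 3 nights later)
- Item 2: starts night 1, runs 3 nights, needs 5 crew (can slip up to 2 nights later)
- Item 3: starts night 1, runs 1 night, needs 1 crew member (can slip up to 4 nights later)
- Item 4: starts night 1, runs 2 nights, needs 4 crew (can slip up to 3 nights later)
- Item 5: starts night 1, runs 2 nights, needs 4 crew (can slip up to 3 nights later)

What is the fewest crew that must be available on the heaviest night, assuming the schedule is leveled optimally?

Early-start (Item 1@1, Item 2@1, Item 3@1, Item 4@1, Item 5@1) gives peak 16: n1:16  n2:15  n3:5  n4:0  n5:0.
Shift Item 4→4, Item 5→4.
Schedule Item 1@1, Item 2@1, Item 3@1, Item 4@4, Item 5@4: n1:8  n2:7  n3:5  n4:8  n5:8 — peak 8.
Total crew member-nights = 36 over 5 nights ⇒ peak ≥ ⌈36/5⌉ = 8, so 8 is optimal.

8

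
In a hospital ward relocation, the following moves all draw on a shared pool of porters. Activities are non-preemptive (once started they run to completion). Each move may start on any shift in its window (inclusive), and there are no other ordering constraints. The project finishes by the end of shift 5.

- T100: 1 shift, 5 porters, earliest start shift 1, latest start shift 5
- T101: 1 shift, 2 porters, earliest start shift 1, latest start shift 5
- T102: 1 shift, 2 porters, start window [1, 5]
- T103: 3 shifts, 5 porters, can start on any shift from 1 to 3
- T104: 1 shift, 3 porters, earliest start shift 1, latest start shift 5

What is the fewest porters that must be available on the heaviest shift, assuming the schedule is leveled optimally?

7

Early-start (T100@1, T101@1, T102@1, T103@1, T104@1) gives peak 17: s1:17  s2:5  s3:5  s4:0  s5:0.
Shift T102→2, T103→2, T104→5.
Schedule T100@1, T101@1, T102@2, T103@2, T104@5: s1:7  s2:7  s3:5  s4:5  s5:3 — peak 7.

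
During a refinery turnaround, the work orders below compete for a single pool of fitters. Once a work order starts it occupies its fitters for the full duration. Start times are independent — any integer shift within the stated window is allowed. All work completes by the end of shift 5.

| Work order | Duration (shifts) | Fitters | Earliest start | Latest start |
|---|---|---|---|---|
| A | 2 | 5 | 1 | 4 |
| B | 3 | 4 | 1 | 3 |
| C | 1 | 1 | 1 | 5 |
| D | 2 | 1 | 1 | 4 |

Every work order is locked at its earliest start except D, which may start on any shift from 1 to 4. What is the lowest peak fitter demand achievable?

D@1: s1:11  s2:10  s3:4  s4:0  s5:0 → peak 11
D@2: s1:10  s2:10  s3:5  s4:0  s5:0 → peak 10
D@3: s1:10  s2:9  s3:5  s4:1  s5:0 → peak 10
D@4: s1:10  s2:9  s3:4  s4:1  s5:1 → peak 10
Best is D@2, peak 10.

10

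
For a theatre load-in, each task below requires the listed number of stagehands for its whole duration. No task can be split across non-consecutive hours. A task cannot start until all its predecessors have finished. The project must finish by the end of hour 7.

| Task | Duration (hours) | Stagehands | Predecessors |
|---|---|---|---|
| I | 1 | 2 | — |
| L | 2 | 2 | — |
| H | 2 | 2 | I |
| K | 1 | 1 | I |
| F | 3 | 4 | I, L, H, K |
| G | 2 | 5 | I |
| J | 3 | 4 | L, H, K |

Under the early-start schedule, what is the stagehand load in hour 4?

8

At early start, hour 4 has: F, J.
Demand: 4 + 4 = 8.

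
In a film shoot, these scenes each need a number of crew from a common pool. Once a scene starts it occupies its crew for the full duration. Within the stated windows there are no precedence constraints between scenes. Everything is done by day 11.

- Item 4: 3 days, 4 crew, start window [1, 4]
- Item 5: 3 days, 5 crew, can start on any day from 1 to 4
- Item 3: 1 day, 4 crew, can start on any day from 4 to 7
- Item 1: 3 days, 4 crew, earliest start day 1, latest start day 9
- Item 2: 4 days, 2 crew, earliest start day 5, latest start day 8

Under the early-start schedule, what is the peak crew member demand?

13

Early-start schedule: Item 4@1, Item 5@1, Item 3@4, Item 1@1, Item 2@5.
Load per day: day 1: 13, day 2: 13, day 3: 13, day 4: 4, day 5: 2, day 6: 2, day 7: 2, day 8: 2, day 9: 0, day 10: 0, day 11: 0.
Peak is 13.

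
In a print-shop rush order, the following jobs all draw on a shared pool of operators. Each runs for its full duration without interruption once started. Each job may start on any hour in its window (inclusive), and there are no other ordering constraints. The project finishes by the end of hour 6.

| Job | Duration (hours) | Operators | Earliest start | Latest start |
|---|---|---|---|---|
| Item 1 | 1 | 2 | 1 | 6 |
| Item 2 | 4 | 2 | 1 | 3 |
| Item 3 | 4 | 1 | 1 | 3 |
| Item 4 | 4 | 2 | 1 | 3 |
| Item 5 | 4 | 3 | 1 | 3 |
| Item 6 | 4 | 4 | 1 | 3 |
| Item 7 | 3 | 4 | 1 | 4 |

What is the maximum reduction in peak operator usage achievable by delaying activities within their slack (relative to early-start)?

Early-start peak: h1:18  h2:16  h3:16  h4:12  h5:0  h6:0 ⇒ 18.
Leveled (Item 1@1, Item 2@1, Item 3@1, Item 4@1, Item 5@1, Item 6@1, Item 7@2): h1:14  h2:16  h3:16  h4:16  h5:0  h6:0 ⇒ 16.
Reduction 18 − 16 = 2.

2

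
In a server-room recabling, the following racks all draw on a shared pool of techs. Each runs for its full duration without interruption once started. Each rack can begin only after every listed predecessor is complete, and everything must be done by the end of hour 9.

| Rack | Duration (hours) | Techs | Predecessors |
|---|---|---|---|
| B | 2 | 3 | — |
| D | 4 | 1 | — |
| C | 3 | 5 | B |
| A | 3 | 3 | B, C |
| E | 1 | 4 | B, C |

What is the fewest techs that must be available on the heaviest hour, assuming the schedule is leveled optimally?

Early-start (B@1, D@1, C@3, A@6, E@6) gives peak 7: h1:4  h2:4  h3:6  h4:6  h5:5  h6:7  h7:3  h8:3  h9:0.
Shift D→6, E→9.
Schedule B@1, D@6, C@3, A@6, E@9: h1:3  h2:3  h3:5  h4:5  h5:5  h6:4  h7:4  h8:4  h9:5 — peak 5.
Total tech-hours = 38 over 9 hours ⇒ peak ≥ ⌈38/9⌉ = 5, so 5 is optimal.

5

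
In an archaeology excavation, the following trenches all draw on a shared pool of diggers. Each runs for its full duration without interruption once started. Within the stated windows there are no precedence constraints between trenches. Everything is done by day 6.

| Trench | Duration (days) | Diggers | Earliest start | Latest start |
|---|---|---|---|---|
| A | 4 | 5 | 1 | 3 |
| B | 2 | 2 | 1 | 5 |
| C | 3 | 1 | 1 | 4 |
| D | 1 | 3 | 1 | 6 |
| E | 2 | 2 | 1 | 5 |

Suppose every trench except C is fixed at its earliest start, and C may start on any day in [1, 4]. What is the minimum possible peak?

C@1: d1:13  d2:10  d3:6  d4:5  d5:0  d6:0 → peak 13
C@2: d1:12  d2:10  d3:6  d4:6  d5:0  d6:0 → peak 12
C@3: d1:12  d2:9  d3:6  d4:6  d5:1  d6:0 → peak 12
C@4: d1:12  d2:9  d3:5  d4:6  d5:1  d6:1 → peak 12
Best is C@2, peak 12.

12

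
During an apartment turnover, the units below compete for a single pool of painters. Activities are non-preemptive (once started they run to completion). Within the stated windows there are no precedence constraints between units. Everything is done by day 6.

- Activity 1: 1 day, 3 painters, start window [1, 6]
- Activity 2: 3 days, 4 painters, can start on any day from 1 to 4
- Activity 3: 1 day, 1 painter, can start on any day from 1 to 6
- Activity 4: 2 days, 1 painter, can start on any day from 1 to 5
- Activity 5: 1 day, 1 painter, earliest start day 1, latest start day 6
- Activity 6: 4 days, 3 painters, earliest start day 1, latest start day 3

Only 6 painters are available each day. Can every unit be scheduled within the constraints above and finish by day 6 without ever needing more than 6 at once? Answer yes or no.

no

The minimum achievable peak is 7; 6 < 7, so no feasible schedule stays within the cap.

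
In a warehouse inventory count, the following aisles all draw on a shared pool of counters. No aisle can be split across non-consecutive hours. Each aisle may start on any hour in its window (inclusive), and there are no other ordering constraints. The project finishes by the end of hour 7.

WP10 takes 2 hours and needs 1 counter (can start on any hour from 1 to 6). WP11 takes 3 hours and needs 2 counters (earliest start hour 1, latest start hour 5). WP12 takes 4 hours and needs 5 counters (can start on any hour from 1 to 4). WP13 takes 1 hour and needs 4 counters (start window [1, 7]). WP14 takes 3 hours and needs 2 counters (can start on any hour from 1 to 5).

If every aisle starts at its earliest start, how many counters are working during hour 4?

5

At early start, hour 4 has: WP12.
Demand: 5 = 5.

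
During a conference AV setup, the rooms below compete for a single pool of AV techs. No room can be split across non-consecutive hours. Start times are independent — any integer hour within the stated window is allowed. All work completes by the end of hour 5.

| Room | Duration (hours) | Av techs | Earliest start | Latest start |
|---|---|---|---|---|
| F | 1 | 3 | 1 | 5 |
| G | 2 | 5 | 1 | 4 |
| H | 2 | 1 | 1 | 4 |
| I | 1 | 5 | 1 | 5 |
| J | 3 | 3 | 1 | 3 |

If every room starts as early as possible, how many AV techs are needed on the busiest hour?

17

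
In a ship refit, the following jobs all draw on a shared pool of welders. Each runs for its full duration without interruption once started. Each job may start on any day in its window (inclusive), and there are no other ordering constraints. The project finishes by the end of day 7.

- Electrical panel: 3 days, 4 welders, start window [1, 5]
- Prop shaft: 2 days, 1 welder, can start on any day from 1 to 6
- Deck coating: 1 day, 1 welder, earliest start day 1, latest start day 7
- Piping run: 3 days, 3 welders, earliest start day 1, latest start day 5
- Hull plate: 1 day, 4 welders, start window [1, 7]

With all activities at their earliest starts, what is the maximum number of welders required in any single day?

13

Early-start schedule: Electrical panel@1, Prop shaft@1, Deck coating@1, Piping run@1, Hull plate@1.
Load per day: day 1: 13, day 2: 8, day 3: 7, day 4: 0, day 5: 0, day 6: 0, day 7: 0.
Peak is 13.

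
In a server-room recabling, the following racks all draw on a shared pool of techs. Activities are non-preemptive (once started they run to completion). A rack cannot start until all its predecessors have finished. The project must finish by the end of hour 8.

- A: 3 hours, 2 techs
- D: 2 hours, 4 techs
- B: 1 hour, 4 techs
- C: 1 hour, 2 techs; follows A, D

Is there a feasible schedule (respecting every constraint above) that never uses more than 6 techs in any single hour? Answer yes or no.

Schedule A@1, D@4, B@6, C@7: h1:2  h2:2  h3:2  h4:4  h5:4  h6:4  h7:2  h8:0 — peak 4 ≤ 6.

yes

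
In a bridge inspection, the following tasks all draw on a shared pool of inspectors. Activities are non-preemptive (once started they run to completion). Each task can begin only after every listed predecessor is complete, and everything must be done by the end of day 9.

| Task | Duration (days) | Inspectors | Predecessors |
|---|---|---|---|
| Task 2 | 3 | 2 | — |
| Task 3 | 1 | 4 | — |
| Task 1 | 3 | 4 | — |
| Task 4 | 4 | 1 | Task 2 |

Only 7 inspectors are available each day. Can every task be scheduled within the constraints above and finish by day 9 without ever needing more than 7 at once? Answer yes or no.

yes

Schedule Task 2@1, Task 3@4, Task 1@5, Task 4@4: d1:2  d2:2  d3:2  d4:5  d5:5  d6:5  d7:5  d8:0  d9:0 — peak 5 ≤ 7.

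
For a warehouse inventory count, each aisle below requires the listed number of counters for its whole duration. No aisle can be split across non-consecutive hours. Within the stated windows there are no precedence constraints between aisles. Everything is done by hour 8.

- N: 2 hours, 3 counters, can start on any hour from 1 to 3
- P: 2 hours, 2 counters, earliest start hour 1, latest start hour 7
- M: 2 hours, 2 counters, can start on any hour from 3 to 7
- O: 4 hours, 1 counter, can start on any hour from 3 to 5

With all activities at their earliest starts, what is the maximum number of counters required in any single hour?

5

Early-start schedule: N@1, P@1, M@3, O@3.
Load per hour: hour 1: 5, hour 2: 5, hour 3: 3, hour 4: 3, hour 5: 1, hour 6: 1, hour 7: 0, hour 8: 0.
Peak is 5.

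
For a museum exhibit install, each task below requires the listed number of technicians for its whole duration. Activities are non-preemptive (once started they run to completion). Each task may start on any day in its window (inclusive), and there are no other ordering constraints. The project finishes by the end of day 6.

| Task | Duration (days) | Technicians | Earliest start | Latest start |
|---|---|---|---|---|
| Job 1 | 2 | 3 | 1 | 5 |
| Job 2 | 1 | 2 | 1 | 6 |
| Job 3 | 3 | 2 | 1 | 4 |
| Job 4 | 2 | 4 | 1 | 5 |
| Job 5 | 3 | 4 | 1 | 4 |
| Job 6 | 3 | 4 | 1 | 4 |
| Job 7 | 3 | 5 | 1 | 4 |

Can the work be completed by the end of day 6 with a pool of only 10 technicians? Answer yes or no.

Total technician-days = 61; over 6 days the average is 61/6 > 10, so some day must exceed 10.

no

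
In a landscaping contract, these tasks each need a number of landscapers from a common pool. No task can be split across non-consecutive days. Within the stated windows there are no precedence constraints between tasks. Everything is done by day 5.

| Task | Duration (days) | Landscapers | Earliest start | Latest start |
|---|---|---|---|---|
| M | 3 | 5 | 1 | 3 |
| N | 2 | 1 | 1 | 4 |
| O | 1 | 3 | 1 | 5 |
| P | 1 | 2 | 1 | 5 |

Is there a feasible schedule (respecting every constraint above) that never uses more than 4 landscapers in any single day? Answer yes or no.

no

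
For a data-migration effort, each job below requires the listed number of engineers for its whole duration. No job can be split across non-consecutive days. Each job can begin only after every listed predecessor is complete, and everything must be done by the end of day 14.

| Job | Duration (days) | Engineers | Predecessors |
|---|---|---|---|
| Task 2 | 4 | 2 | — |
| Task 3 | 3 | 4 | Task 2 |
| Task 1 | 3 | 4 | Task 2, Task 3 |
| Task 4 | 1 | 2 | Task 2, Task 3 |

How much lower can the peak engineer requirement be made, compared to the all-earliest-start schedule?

Early-start peak: d1:2  d2:2  d3:2  d4:2  d5:4  d6:4  d7:4  d8:6  d9:4  d10:4  d11:0  d12:0  d13:0  d14:0 ⇒ 6.
Leveled (Task 2@1, Task 3@5, Task 1@8, Task 4@11): d1:2  d2:2  d3:2  d4:2  d5:4  d6:4  d7:4  d8:4  d9:4  d10:4  d11:2  d12:0  d13:0  d14:0 ⇒ 4.
Reduction 6 − 4 = 2.

2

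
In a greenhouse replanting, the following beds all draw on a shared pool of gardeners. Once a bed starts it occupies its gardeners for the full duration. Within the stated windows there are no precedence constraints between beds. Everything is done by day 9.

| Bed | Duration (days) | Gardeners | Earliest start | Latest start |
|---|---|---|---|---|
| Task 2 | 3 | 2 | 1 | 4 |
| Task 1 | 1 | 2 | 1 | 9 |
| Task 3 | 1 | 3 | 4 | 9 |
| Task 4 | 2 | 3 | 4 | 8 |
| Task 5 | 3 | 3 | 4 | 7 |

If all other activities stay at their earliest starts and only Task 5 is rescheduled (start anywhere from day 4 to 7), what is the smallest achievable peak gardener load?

6

Task 5@4: d1:4  d2:2  d3:2  d4:9  d5:6  d6:3  d7:0  d8:0  d9:0 → peak 9
Task 5@5: d1:4  d2:2  d3:2  d4:6  d5:6  d6:3  d7:3  d8:0  d9:0 → peak 6
Task 5@6: d1:4  d2:2  d3:2  d4:6  d5:3  d6:3  d7:3  d8:3  d9:0 → peak 6
Task 5@7: d1:4  d2:2  d3:2  d4:6  d5:3  d6:0  d7:3  d8:3  d9:3 → peak 6
Best is Task 5@5, peak 6.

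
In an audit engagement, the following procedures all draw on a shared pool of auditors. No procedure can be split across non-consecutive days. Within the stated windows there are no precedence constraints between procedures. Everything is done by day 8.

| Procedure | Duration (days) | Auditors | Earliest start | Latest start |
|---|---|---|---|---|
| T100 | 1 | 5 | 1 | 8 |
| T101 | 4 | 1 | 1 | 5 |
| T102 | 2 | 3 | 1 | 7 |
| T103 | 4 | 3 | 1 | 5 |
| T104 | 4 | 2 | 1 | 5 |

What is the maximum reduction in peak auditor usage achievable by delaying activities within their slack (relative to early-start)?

8

Early-start peak: d1:14  d2:9  d3:6  d4:6  d5:0  d6:0  d7:0  d8:0 ⇒ 14.
Leveled (T100@1, T101@1, T102@2, T103@4, T104@2): d1:6  d2:6  d3:6  d4:6  d5:5  d6:3  d7:3  d8:0 ⇒ 6.
Reduction 14 − 6 = 8.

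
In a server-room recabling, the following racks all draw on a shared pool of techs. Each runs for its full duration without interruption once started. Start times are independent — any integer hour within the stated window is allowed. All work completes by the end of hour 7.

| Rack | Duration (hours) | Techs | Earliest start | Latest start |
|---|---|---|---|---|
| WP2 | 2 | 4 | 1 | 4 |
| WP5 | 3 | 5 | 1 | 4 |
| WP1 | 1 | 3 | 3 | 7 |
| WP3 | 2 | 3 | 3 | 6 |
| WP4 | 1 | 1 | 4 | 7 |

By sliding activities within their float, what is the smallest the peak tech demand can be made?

6

Early-start (WP2@1, WP5@1, WP1@3, WP3@3, WP4@4) gives peak 11: h1:9  h2:9  h3:11  h4:4  h5:0  h6:0  h7:0.
Shift WP5→3, WP1→6, WP3→6.
Schedule WP2@1, WP5@3, WP1@6, WP3@6, WP4@4: h1:4  h2:4  h3:5  h4:6  h5:5  h6:6  h7:3 — peak 6.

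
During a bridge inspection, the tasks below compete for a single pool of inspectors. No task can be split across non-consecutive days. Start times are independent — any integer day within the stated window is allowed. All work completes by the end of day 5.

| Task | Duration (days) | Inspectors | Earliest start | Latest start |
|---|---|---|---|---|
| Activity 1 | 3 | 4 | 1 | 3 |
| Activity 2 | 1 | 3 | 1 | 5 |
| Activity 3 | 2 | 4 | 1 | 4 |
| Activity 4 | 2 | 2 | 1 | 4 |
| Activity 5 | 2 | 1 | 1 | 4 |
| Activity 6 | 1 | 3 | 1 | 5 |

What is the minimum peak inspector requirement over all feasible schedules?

7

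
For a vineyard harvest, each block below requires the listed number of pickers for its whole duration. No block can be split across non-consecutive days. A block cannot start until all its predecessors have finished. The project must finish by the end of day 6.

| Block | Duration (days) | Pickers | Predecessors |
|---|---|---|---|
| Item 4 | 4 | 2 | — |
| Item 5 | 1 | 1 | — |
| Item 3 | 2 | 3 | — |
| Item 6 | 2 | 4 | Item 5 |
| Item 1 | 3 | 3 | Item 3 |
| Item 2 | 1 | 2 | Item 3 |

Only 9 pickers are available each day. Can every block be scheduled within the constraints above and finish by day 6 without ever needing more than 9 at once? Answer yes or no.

yes

Schedule Item 4@1, Item 5@1, Item 3@1, Item 6@5, Item 1@3, Item 2@3: d1:6  d2:5  d3:7  d4:5  d5:7  d6:4 — peak 7 ≤ 9.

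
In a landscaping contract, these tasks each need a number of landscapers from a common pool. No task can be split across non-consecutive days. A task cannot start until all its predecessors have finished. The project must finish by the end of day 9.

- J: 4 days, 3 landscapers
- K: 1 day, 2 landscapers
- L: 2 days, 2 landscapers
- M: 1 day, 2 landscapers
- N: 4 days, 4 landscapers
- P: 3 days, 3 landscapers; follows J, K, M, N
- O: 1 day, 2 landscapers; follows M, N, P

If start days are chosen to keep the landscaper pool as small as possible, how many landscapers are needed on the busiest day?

7

Early-start (J@1, K@1, L@1, M@1, N@1, P@5, O@8) gives peak 13: d1:13  d2:9  d3:7  d4:7  d5:3  d6:3  d7:3  d8:2  d9:0.
Shift L→5, N→2, P→6, O→9.
Schedule J@1, K@1, L@5, M@1, N@2, P@6, O@9: d1:7  d2:7  d3:7  d4:7  d5:6  d6:5  d7:3  d8:3  d9:2 — peak 7.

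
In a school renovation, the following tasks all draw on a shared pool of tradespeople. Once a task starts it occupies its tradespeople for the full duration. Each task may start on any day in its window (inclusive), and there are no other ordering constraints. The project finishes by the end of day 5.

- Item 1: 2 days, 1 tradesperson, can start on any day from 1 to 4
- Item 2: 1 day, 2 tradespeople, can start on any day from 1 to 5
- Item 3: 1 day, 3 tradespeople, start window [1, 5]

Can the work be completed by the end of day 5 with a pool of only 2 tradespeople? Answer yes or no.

The minimum achievable peak is 3; 2 < 3, so no feasible schedule stays within the cap.

no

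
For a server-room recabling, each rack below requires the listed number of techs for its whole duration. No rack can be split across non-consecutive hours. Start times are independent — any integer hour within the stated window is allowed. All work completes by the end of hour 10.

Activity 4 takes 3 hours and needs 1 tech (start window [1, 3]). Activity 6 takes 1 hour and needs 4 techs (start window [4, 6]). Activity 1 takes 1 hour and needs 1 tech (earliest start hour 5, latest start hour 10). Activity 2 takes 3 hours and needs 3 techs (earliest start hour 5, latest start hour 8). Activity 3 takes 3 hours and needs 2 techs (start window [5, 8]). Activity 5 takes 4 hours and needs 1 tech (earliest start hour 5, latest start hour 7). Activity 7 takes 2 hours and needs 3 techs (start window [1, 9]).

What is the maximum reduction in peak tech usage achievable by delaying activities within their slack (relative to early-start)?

3

Early-start peak: h1:4  h2:4  h3:1  h4:4  h5:7  h6:6  h7:6  h8:1  h9:0  h10:0 ⇒ 7.
Leveled (Activity 4@1, Activity 6@4, Activity 1@5, Activity 2@5, Activity 3@8, Activity 5@6, Activity 7@1): h1:4  h2:4  h3:1  h4:4  h5:4  h6:4  h7:4  h8:3  h9:3  h10:2 ⇒ 4.
Reduction 7 − 4 = 3.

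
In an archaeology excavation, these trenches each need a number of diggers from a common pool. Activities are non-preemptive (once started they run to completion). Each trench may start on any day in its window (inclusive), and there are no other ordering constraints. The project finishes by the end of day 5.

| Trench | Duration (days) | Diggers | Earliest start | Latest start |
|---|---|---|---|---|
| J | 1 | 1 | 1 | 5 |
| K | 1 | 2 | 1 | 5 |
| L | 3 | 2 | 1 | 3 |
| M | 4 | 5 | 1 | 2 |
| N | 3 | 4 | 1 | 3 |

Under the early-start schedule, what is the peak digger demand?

14

Early-start schedule: J@1, K@1, L@1, M@1, N@1.
Load per day: day 1: 14, day 2: 11, day 3: 11, day 4: 5, day 5: 0.
Peak is 14.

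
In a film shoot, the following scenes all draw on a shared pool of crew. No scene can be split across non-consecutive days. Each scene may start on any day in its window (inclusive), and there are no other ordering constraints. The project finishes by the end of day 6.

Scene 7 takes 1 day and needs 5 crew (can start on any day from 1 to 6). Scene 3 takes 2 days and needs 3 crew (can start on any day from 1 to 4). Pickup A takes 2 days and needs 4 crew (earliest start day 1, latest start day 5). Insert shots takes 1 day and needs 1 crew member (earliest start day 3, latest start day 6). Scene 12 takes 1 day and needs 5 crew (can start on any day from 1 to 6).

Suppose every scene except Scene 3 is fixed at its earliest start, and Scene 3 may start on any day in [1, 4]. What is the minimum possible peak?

14

Scene 3@1: d1:17  d2:7  d3:1  d4:0  d5:0  d6:0 → peak 17
Scene 3@2: d1:14  d2:7  d3:4  d4:0  d5:0  d6:0 → peak 14
Scene 3@3: d1:14  d2:4  d3:4  d4:3  d5:0  d6:0 → peak 14
Scene 3@4: d1:14  d2:4  d3:1  d4:3  d5:3  d6:0 → peak 14
Best is Scene 3@2, peak 14.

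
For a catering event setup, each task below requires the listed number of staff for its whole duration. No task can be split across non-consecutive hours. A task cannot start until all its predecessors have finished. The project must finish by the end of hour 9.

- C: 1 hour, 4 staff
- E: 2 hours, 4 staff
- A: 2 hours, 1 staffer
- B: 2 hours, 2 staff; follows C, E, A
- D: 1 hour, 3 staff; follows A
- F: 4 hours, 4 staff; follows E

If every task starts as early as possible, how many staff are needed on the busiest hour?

9

Early-start schedule: C@1, E@1, A@1, B@3, D@3, F@3.
Load per hour: hour 1: 9, hour 2: 5, hour 3: 9, hour 4: 6, hour 5: 4, hour 6: 4, hour 7: 0, hour 8: 0, hour 9: 0.
Peak is 9.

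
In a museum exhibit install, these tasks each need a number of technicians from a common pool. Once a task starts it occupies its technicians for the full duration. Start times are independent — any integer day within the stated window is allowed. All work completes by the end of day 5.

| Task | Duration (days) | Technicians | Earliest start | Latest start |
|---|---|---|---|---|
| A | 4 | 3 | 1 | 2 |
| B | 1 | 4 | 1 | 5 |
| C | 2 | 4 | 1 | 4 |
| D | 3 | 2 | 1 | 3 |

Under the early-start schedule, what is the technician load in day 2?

At early start, day 2 has: A, C, D.
Demand: 3 + 4 + 2 = 9.

9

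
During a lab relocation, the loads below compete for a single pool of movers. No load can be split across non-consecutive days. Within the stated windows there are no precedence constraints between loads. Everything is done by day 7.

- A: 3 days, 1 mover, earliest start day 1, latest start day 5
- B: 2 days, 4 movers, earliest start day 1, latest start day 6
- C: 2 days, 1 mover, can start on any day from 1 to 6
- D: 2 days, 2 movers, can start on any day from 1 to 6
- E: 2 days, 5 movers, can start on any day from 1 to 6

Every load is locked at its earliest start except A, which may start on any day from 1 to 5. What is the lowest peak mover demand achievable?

12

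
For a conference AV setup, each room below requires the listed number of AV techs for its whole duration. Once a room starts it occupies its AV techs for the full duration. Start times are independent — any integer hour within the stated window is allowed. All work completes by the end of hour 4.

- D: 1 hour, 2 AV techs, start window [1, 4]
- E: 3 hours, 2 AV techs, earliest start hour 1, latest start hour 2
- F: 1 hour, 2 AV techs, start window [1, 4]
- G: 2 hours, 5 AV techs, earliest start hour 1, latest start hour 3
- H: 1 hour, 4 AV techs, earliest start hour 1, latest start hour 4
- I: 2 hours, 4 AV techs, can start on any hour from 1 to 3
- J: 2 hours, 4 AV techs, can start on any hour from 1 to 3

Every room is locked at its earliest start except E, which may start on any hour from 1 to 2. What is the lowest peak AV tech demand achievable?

21

E@1: h1:23  h2:15  h3:2  h4:0 → peak 23
E@2: h1:21  h2:15  h3:2  h4:2 → peak 21
Best is E@2, peak 21.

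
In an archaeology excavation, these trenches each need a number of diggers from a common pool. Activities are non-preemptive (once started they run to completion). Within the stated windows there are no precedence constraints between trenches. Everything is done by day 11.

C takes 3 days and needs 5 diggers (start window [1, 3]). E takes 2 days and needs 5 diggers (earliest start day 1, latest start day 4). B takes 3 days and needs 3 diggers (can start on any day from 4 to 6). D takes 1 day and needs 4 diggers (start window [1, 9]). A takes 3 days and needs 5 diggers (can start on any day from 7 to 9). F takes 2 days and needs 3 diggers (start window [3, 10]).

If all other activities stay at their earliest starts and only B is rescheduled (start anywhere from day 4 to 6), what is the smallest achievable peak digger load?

14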